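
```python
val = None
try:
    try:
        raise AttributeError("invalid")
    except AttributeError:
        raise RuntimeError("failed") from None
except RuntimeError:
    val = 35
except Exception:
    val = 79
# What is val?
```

Step-by-step execution trace:
1. Inner try raises AttributeError; inner `except AttributeError` catches it.
2. `raise RuntimeError(...) from None` raises RuntimeError (from None suppresses __context__, but the active exception is still RuntimeError).
3. Outer `except RuntimeError` matches → val = 35.
4. `except Exception` is not reached.
Result: 35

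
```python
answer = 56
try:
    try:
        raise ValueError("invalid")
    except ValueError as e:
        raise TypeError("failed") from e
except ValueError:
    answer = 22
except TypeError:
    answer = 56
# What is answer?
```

Step-by-step execution trace:
1. Inner try raises ValueError; inner `except ValueError as e` catches it.
2. `raise TypeError(...) from e` raises TypeError (ValueError is attached as __cause__, but only TypeError is active).
3. Outer `except ValueError` does not match TypeError; skipped.
4. Outer `except TypeError` matches → answer = 56.
Result: 56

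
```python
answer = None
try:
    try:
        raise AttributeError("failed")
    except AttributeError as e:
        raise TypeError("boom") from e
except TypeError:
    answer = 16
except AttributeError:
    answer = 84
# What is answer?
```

Step-by-step execution trace:
1. Inner try raises AttributeError; inner `except AttributeError as e` catches it.
2. `raise TypeError(...) from e` raises TypeError (AttributeError is attached as __cause__, but only TypeError is active).
3. Outer `except TypeError` matches → answer = 16.
4. `except AttributeError` is not reached.
Result: 16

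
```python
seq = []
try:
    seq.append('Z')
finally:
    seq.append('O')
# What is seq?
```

Step-by-step execution trace:
1. try: `seq.append('Z')` → seq = ['Z'].
2. The try body completes without raising.
3. finally always runs: `seq.append('O')` → seq = ['Z', 'O'].
Result: ['Z', 'O']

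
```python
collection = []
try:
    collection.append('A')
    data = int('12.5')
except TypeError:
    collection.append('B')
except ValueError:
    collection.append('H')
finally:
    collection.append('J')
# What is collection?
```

Step-by-step execution trace:
1. try: `collection.append('A')` → collection = ['A'].
2. `data = int('12.5')` raises ValueError.
3. `except TypeError` does not match ValueError; skipped.
4. `except ValueError` matches → `collection.append('H')` → collection = ['A', 'H'].
5. finally always runs: `collection.append('J')` → collection = ['A', 'H', 'J'].
Result: ['A', 'H', 'J']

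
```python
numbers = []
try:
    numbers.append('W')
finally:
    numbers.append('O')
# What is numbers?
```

Step-by-step execution trace:
1. try: `numbers.append('W')` → numbers = ['W'].
2. The try body completes without raising.
3. finally always runs: `numbers.append('O')` → numbers = ['W', 'O'].
Result: ['W', 'O']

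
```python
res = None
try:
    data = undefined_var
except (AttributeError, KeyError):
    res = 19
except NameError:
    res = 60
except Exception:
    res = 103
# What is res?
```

Step-by-step execution trace:
1. `data = undefined_var` raises NameError.
2. `except (AttributeError, KeyError)` does not match NameError; skipped.
3. `except NameError` matches (exact type match) → res = 60.
4. `except Exception` is not reached.
Result: 60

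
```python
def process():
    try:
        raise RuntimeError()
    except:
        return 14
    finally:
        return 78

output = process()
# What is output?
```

Step-by-step execution trace:
1. `process()` enters try: `raise RuntimeError()` raises RuntimeError.
2. bare `except` matches → `return 14` sets pending return value 14.
3. Before returning, `finally: return 78` runs and overrides the pending return.
4. process() returns 78 → output = 78.
Result: 78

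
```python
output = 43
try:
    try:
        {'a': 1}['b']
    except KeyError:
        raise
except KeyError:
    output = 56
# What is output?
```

Step-by-step execution trace:
1. Inner try: `{'a': 1}['b']` raises KeyError.
2. Inner `except KeyError` matches; bare `raise` re-raises the same KeyError.
3. Outer `except KeyError` matches → output = 56.
Result: 56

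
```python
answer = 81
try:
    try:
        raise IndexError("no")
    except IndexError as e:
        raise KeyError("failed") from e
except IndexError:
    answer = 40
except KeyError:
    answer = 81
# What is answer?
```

Step-by-step execution trace:
1. Inner try raises IndexError; inner `except IndexError as e` catches it.
2. `raise KeyError(...) from e` raises KeyError (IndexError is attached as __cause__, but only KeyError is active).
3. Outer `except IndexError` does not match KeyError; skipped.
4. Outer `except KeyError` matches → answer = 81.
Result: 81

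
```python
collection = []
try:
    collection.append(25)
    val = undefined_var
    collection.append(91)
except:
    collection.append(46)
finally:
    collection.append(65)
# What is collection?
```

Step-by-step execution trace:
1. try: `collection.append(25)` → collection = [25].
2. `val = undefined_var` raises NameError; `collection.append(91)` is not reached.
3. bare `except` matches → `collection.append(46)` → collection = [25, 46].
4. finally always runs: `collection.append(65)` → collection = [25, 46, 65].
Result: [25, 46, 65]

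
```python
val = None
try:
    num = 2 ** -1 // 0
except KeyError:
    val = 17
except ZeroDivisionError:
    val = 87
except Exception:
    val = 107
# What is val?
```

Step-by-step execution trace:
1. `num = 2 ** -1 // 0` raises ZeroDivisionError.
2. `except KeyError` does not match ZeroDivisionError; skipped.
3. `except ZeroDivisionError` matches → val = 87.
4. Remaining except clauses are skipped.
Result: 87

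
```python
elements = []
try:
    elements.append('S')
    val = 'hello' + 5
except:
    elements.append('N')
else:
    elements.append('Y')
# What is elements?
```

Step-by-step execution trace:
1. try: `elements.append('S')` → elements = ['S'].
2. `val = 'hello' + 5` raises TypeError.
3. bare `except` matches → `elements.append('N')` → elements = ['S', 'N'].
4. `else` is skipped (an exception was raised).
Result: ['S', 'N']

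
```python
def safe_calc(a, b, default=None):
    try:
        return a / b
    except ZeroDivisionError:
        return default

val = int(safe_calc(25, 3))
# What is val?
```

Step-by-step execution trace:
1. `safe_calc(25, 3)` enters try: `return 25 / 3` → returns 8.333333333333334. No exception raised.
2. `except ZeroDivisionError` is skipped.
3. `int(8.333333333333334)` → 8 → val = 8.
Result: 8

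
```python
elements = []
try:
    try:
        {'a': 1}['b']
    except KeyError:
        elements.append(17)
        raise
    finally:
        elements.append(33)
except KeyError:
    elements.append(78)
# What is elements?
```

Step-by-step execution trace:
1. Inner try: `{'a': 1}['b']` raises KeyError.
2. Inner `except KeyError` matches → `elements.append(17)` → elements = [17].
3. bare `raise` re-raises KeyError.
4. Inner `finally` runs during unwinding: `elements.append(33)` → elements = [17, 33].
5. Outer `except KeyError` matches → `elements.append(78)` → elements = [17, 33, 78].
Result: [17, 33, 78]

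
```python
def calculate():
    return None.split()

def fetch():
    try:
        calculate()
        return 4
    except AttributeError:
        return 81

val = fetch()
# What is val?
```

Step-by-step execution trace:
1. `fetch()` calls `calculate()`.
2. `calculate()` evaluates `None.split()`, which raises AttributeError; it propagates to the caller.
3. `return 4` is not reached.
4. `except AttributeError` in fetch matches → returns 81.
5. val = 81.
Result: 81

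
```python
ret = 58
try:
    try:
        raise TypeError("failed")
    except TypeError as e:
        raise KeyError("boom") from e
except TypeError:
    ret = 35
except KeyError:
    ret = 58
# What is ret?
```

Step-by-step execution trace:
1. Inner try raises TypeError; inner `except TypeError as e` catches it.
2. `raise KeyError(...) from e` raises KeyError (TypeError is attached as __cause__, but only KeyError is active).
3. Outer `except TypeError` does not match KeyError; skipped.
4. Outer `except KeyError` matches → ret = 58.
Result: 58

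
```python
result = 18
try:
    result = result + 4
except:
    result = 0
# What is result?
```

Step-by-step execution trace:
1. result starts at 18.
2. try: `result = result + 4` → result = 22. No exception raised.
3. `except` is skipped.
Result: 22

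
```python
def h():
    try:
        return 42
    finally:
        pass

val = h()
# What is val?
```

Step-by-step execution trace:
1. `h()` enters try: `return 42` sets pending return value 42.
2. Before returning, `finally: pass` runs (no effect).
3. h() returns 42 → val = 42.
Result: 42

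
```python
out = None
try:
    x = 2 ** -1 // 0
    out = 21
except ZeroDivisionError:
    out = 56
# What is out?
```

Step-by-step execution trace:
1. `x = 2 ** -1 // 0` raises ZeroDivisionError.
2. `out = 21` is not reached.
3. `except ZeroDivisionError` matches → out = 56.
Result: 56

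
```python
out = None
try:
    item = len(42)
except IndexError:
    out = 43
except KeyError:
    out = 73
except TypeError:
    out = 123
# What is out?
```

Step-by-step execution trace:
1. `item = len(42)` raises TypeError.
2. `except IndexError` does not match TypeError; skipped.
3. `except KeyError` does not match TypeError; skipped.
4. `except TypeError` matches → out = 123.
Result: 123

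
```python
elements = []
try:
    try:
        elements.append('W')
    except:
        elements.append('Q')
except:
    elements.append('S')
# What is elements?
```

Step-by-step execution trace:
1. Inner try: `elements.append('W')` → elements = ['W']. No exception raised.
2. Inner `except` is skipped.
3. Inner try completes normally; outer `except` is skipped.
Result: ['W']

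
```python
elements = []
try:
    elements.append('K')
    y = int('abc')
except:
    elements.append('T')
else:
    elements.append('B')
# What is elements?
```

Step-by-step execution trace:
1. try: `elements.append('K')` → elements = ['K'].
2. `y = int('abc')` raises ValueError.
3. bare `except` matches → `elements.append('T')` → elements = ['K', 'T'].
4. `else` is skipped (an exception was raised).
Result: ['K', 'T']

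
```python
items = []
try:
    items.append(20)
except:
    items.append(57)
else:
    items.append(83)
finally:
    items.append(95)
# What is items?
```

Step-by-step execution trace:
1. try: `items.append(20)` → items = [20]. No exception raised.
2. `except` is skipped.
3. `else` runs: `items.append(83)` → items = [20, 83].
4. `finally` always runs: `items.append(95)` → items = [20, 83, 95].
Result: [20, 83, 95]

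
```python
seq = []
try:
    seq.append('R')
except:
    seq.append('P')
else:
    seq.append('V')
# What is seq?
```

Step-by-step execution trace:
1. try: `seq.append('R')` → seq = ['R']. No exception raised.
2. `except` is skipped.
3. `else` runs (try completed without exception): `seq.append('V')` → seq = ['R', 'V'].
Result: ['R', 'V']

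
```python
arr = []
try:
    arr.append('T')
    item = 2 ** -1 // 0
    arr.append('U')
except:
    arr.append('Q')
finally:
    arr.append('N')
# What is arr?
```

Step-by-step execution trace:
1. try: `arr.append('T')` → arr = ['T'].
2. `item = 2 ** -1 // 0` raises ZeroDivisionError; `arr.append('U')` is not reached.
3. bare `except` matches → `arr.append('Q')` → arr = ['T', 'Q'].
4. finally always runs: `arr.append('N')` → arr = ['T', 'Q', 'N'].
Result: ['T', 'Q', 'N']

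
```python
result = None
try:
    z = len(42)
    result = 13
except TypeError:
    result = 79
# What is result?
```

Step-by-step execution trace:
1. `z = len(42)` raises TypeError.
2. `result = 13` is not reached.
3. `except TypeError` matches → result = 79.
Result: 79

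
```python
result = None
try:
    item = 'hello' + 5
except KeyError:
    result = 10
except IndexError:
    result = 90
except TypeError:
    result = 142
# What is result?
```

Step-by-step execution trace:
1. `item = 'hello' + 5` raises TypeError.
2. `except KeyError` does not match TypeError; skipped.
3. `except IndexError` does not match TypeError; skipped.
4. `except TypeError` matches → result = 142.
Result: 142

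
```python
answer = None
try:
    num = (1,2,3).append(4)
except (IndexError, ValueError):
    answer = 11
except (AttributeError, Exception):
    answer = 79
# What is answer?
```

Step-by-step execution trace:
1. `num = (1,2,3).append(4)` raises AttributeError.
2. `except (IndexError, ValueError)` does not match AttributeError; skipped.
3. `except (AttributeError, Exception)` matches (AttributeError is in the tuple) → answer = 79.
Result: 79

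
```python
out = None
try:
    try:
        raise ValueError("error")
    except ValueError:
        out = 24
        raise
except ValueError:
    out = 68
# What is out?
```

Step-by-step execution trace:
1. Inner try: `raise ValueError("error")` raises ValueError.
2. Inner `except ValueError` matches → out = 24.
3. bare `raise` re-raises the same ValueError.
4. Outer `except ValueError` matches → out = 68.
Result: 68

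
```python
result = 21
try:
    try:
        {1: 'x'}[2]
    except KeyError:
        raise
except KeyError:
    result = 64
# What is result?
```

Step-by-step execution trace:
1. Inner try: `{1: 'x'}[2]` raises KeyError.
2. Inner `except KeyError` matches; bare `raise` re-raises the same KeyError.
3. Outer `except KeyError` matches → result = 64.
Result: 64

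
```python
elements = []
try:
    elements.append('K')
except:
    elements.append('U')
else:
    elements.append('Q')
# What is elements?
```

Step-by-step execution trace:
1. try: `elements.append('K')` → elements = ['K']. No exception raised.
2. `except` is skipped.
3. `else` runs (try completed without exception): `elements.append('Q')` → elements = ['K', 'Q'].
Result: ['K', 'Q']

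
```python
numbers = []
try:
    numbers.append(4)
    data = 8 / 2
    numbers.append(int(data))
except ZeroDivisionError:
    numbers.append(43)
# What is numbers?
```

Step-by-step execution trace:
1. try: `numbers.append(4)` → numbers = [4].
2. `data = 8 / 2` → data = 4.0. No exception raised.
3. `numbers.append(int(data))` → numbers = [4, 4].
4. `except ZeroDivisionError` is skipped (no exception was raised).
Result: [4, 4]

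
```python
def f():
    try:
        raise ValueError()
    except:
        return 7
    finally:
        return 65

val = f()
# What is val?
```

Step-by-step execution trace:
1. `f()` enters try: `raise ValueError()` raises ValueError.
2. bare `except` matches → `return 7` sets pending return value 7.
3. Before returning, `finally: return 65` runs and overrides the pending return.
4. f() returns 65 → val = 65.
Result: 65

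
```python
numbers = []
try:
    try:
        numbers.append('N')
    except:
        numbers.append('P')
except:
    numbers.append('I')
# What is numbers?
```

Step-by-step execution trace:
1. Inner try: `numbers.append('N')` → numbers = ['N']. No exception raised.
2. Inner `except` is skipped.
3. Inner try completes normally; outer `except` is skipped.
Result: ['N']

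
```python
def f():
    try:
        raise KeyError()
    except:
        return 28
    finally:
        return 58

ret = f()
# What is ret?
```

Step-by-step execution trace:
1. `f()` enters try: `raise KeyError()` raises KeyError.
2. bare `except` matches → `return 28` sets pending return value 28.
3. Before returning, `finally: return 58` runs and overrides the pending return.
4. f() returns 58 → ret = 58.
Result: 58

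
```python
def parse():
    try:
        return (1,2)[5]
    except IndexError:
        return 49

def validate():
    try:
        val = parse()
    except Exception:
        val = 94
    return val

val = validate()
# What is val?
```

Step-by-step execution trace:
1. `validate()` calls `parse()`.
2. In parse: `(1,2)[5]` raises IndexError; `except IndexError` catches it → returns 49.
3. In validate: `val = parse()` → val = 49. No exception reaches validate.
4. `except Exception` is skipped; validate returns 49.
5. val = 49.
Result: 49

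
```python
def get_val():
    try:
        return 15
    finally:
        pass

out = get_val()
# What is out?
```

Step-by-step execution trace:
1. `get_val()` enters try: `return 15` sets pending return value 15.
2. Before returning, `finally: pass` runs (no effect).
3. get_val() returns 15 → out = 15.
Result: 15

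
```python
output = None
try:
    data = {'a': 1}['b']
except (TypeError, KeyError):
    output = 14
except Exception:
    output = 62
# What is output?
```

Step-by-step execution trace:
1. `data = {'a': 1}['b']` raises KeyError.
2. `except (TypeError, KeyError)` matches (KeyError is in the tuple) → output = 14.
3. `except Exception` is not reached.
Result: 14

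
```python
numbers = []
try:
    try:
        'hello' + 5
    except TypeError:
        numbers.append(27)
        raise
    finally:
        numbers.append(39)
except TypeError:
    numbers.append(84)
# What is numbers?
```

Step-by-step execution trace:
1. Inner try: `'hello' + 5` raises TypeError.
2. Inner `except TypeError` matches → `numbers.append(27)` → numbers = [27].
3. bare `raise` re-raises TypeError.
4. Inner `finally` runs during unwinding: `numbers.append(39)` → numbers = [27, 39].
5. Outer `except TypeError` matches → `numbers.append(84)` → numbers = [27, 39, 84].
Result: [27, 39, 84]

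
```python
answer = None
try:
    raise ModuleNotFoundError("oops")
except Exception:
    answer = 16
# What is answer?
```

Step-by-step execution trace:
1. `raise ModuleNotFoundError(...)` raises ModuleNotFoundError.
2. `except Exception` matches (ModuleNotFoundError is a subclass of Exception) → answer = 16.
Result: 16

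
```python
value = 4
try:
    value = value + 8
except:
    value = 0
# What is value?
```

Step-by-step execution trace:
1. value starts at 4.
2. try: `value = value + 8` → value = 12. No exception raised.
3. `except` is skipped.
Result: 12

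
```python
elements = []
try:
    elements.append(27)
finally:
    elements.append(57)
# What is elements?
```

Step-by-step execution trace:
1. try: `elements.append(27)` → elements = [27].
2. The try body completes without raising.
3. finally always runs: `elements.append(57)` → elements = [27, 57].
Result: [27, 57]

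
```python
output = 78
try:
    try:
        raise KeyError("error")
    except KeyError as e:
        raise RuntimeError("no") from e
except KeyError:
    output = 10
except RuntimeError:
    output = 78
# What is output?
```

Step-by-step execution trace:
1. Inner try raises KeyError; inner `except KeyError as e` catches it.
2. `raise RuntimeError(...) from e` raises RuntimeError (KeyError is attached as __cause__, but only RuntimeError is active).
3. Outer `except KeyError` does not match RuntimeError; skipped.
4. Outer `except RuntimeError` matches → output = 78.
Result: 78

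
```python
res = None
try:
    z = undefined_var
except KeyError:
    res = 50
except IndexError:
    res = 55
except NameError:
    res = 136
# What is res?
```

Step-by-step execution trace:
1. `z = undefined_var` raises NameError.
2. `except KeyError` does not match NameError; skipped.
3. `except IndexError` does not match NameError; skipped.
4. `except NameError` matches → res = 136.
Result: 136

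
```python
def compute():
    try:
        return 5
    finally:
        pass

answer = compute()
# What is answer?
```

Step-by-step execution trace:
1. `compute()` enters try: `return 5` sets pending return value 5.
2. Before returning, `finally: pass` runs (no effect).
3. compute() returns 5 → answer = 5.
Result: 5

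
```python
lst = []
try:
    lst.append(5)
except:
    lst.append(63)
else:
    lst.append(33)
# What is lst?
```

Step-by-step execution trace:
1. try: `lst.append(5)` → lst = [5]. No exception raised.
2. `except` is skipped.
3. `else` runs (try completed without exception): `lst.append(33)` → lst = [5, 33].
Result: [5, 33]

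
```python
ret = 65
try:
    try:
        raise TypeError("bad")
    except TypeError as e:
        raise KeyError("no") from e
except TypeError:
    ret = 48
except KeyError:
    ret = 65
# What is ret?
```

Step-by-step execution trace:
1. Inner try raises TypeError; inner `except TypeError as e` catches it.
2. `raise KeyError(...) from e` raises KeyError (TypeError is attached as __cause__, but only KeyError is active).
3. Outer `except TypeError` does not match KeyError; skipped.
4. Outer `except KeyError` matches → ret = 65.
Result: 65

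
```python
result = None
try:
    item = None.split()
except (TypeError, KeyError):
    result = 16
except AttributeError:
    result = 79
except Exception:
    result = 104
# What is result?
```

Step-by-step execution trace:
1. `item = None.split()` raises AttributeError.
2. `except (TypeError, KeyError)` does not match AttributeError; skipped.
3. `except AttributeError` matches (exact type match) → result = 79.
4. `except Exception` is not reached.
Result: 79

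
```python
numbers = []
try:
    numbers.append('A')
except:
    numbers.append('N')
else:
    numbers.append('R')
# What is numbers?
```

Step-by-step execution trace:
1. try: `numbers.append('A')` → numbers = ['A']. No exception raised.
2. `except` is skipped.
3. `else` runs (try completed without exception): `numbers.append('R')` → numbers = ['A', 'R'].
Result: ['A', 'R']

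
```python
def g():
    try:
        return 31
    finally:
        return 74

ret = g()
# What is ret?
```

Step-by-step execution trace:
1. `g()` enters try: `return 31` sets pending return value 31.
2. Before returning, `finally: return 74` runs and overrides the pending return.
3. g() returns 74 → ret = 74.
Result: 74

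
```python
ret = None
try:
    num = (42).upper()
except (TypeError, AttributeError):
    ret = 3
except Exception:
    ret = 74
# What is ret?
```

Step-by-step execution trace:
1. `num = (42).upper()` raises AttributeError.
2. `except (TypeError, AttributeError)` matches (AttributeError is in the tuple) → ret = 3.
3. `except Exception` is not reached.
Result: 3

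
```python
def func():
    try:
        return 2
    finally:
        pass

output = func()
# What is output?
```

Step-by-step execution trace:
1. `func()` enters try: `return 2` sets pending return value 2.
2. Before returning, `finally: pass` runs (no effect).
3. func() returns 2 → output = 2.
Result: 2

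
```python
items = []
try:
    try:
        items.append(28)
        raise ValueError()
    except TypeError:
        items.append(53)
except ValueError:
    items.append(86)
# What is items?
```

Step-by-step execution trace:
1. Inner try: `items.append(28)` → items = [28].
2. `raise ValueError()` raises ValueError.
3. Inner `except TypeError` does not match ValueError; exception propagates to outer try.
4. Outer `except ValueError` matches → `items.append(86)` → items = [28, 86].
Result: [28, 86]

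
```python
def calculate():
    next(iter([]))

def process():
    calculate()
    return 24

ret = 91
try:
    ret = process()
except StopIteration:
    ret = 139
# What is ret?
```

Step-by-step execution trace:
1. ret starts at 91.
2. try: `process()` calls `calculate()`.
3. `calculate()` evaluates `next(iter([]))`, which raises StopIteration; it propagates through process (uncaught).
4. `return 24` in process is not reached; the assignment to ret does not complete.
5. `except StopIteration` matches → ret = 139.
Result: 139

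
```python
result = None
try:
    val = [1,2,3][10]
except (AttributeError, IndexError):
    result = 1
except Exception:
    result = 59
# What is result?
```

Step-by-step execution trace:
1. `val = [1,2,3][10]` raises IndexError.
2. `except (AttributeError, IndexError)` matches (IndexError is in the tuple) → result = 1.
3. `except Exception` is not reached.
Result: 1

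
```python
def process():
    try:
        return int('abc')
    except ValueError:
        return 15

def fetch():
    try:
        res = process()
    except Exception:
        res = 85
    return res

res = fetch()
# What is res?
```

Step-by-step execution trace:
1. `fetch()` calls `process()`.
2. In process: `int('abc')` raises ValueError; `except ValueError` catches it → returns 15.
3. In fetch: `res = process()` → res = 15. No exception reaches fetch.
4. `except Exception` is skipped; fetch returns 15.
5. res = 15.
Result: 15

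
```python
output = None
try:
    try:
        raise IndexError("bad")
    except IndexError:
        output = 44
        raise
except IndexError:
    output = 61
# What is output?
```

Step-by-step execution trace:
1. Inner try: `raise IndexError("bad")` raises IndexError.
2. Inner `except IndexError` matches → output = 44.
3. bare `raise` re-raises the same IndexError.
4. Outer `except IndexError` matches → output = 61.
Result: 61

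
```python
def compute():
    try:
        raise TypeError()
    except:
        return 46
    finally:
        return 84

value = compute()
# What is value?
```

Step-by-step execution trace:
1. `compute()` enters try: `raise TypeError()` raises TypeError.
2. bare `except` matches → `return 46` sets pending return value 46.
3. Before returning, `finally: return 84` runs and overrides the pending return.
4. compute() returns 84 → value = 84.
Result: 84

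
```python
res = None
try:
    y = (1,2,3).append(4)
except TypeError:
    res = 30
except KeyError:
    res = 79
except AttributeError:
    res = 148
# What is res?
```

Step-by-step execution trace:
1. `y = (1,2,3).append(4)` raises AttributeError.
2. `except TypeError` does not match AttributeError; skipped.
3. `except KeyError` does not match AttributeError; skipped.
4. `except AttributeError` matches → res = 148.
Result: 148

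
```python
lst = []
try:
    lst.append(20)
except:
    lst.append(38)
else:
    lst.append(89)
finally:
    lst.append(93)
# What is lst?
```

Step-by-step execution trace:
1. try: `lst.append(20)` → lst = [20]. No exception raised.
2. `except` is skipped.
3. `else` runs: `lst.append(89)` → lst = [20, 89].
4. `finally` always runs: `lst.append(93)` → lst = [20, 89, 93].
Result: [20, 89, 93]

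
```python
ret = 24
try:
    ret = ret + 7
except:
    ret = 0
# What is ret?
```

Step-by-step execution trace:
1. ret starts at 24.
2. try: `ret = ret + 7` → ret = 31. No exception raised.
3. `except` is skipped.
Result: 31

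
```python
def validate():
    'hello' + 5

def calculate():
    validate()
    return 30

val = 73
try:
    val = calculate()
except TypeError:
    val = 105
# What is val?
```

Step-by-step execution trace:
1. val starts at 73.
2. try: `calculate()` calls `validate()`.
3. `validate()` evaluates `'hello' + 5`, which raises TypeError; it propagates through calculate (uncaught).
4. `return 30` in calculate is not reached; the assignment to val does not complete.
5. `except TypeError` matches → val = 105.
Result: 105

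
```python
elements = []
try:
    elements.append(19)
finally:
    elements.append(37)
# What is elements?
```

Step-by-step execution trace:
1. try: `elements.append(19)` → elements = [19].
2. The try body completes without raising.
3. finally always runs: `elements.append(37)` → elements = [19, 37].
Result: [19, 37]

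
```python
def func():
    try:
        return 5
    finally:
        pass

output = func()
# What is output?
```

Step-by-step execution trace:
1. `func()` enters try: `return 5` sets pending return value 5.
2. Before returning, `finally: pass` runs (no effect).
3. func() returns 5 → output = 5.
Result: 5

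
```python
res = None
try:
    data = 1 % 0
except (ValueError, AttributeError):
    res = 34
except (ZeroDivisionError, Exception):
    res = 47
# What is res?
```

Step-by-step execution trace:
1. `data = 1 % 0` raises ZeroDivisionError.
2. `except (ValueError, AttributeError)` does not match ZeroDivisionError; skipped.
3. `except (ZeroDivisionError, Exception)` matches (ZeroDivisionError is in the tuple) → res = 47.
Result: 47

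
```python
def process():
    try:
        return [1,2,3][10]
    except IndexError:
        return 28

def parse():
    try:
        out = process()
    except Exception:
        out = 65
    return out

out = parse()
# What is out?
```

Step-by-step execution trace:
1. `parse()` calls `process()`.
2. In process: `[1,2,3][10]` raises IndexError; `except IndexError` catches it → returns 28.
3. In parse: `out = process()` → out = 28. No exception reaches parse.
4. `except Exception` is skipped; parse returns 28.
5. out = 28.
Result: 28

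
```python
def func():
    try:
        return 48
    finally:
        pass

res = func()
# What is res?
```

Step-by-step execution trace:
1. `func()` enters try: `return 48` sets pending return value 48.
2. Before returning, `finally: pass` runs (no effect).
3. func() returns 48 → res = 48.
Result: 48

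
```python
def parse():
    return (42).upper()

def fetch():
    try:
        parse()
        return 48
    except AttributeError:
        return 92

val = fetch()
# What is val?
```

Step-by-step execution trace:
1. `fetch()` calls `parse()`.
2. `parse()` evaluates `(42).upper()`, which raises AttributeError; it propagates to the caller.
3. `return 48` is not reached.
4. `except AttributeError` in fetch matches → returns 92.
5. val = 92.
Result: 92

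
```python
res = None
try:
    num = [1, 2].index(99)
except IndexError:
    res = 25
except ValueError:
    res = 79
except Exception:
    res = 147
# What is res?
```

Step-by-step execution trace:
1. `num = [1, 2].index(99)` raises ValueError.
2. `except IndexError` does not match ValueError; skipped.
3. `except ValueError` matches → res = 79.
4. Remaining except clauses are skipped.
Result: 79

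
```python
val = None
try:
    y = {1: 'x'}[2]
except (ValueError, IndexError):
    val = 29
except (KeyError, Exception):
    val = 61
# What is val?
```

Step-by-step execution trace:
1. `y = {1: 'x'}[2]` raises KeyError.
2. `except (ValueError, IndexError)` does not match KeyError; skipped.
3. `except (KeyError, Exception)` matches (KeyError is in the tuple) → val = 61.
Result: 61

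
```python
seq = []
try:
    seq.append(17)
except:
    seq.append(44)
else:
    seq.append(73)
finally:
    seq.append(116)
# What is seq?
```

Step-by-step execution trace:
1. try: `seq.append(17)` → seq = [17]. No exception raised.
2. `except` is skipped.
3. `else` runs: `seq.append(73)` → seq = [17, 73].
4. `finally` always runs: `seq.append(116)` → seq = [17, 73, 116].
Result: [17, 73, 116]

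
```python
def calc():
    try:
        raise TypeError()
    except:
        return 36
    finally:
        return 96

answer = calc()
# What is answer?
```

Step-by-step execution trace:
1. `calc()` enters try: `raise TypeError()` raises TypeError.
2. bare `except` matches → `return 36` sets pending return value 36.
3. Before returning, `finally: return 96` runs and overrides the pending return.
4. calc() returns 96 → answer = 96.
Result: 96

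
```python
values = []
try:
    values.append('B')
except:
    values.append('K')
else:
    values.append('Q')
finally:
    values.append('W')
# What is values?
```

Step-by-step execution trace:
1. try: `values.append('B')` → values = ['B']. No exception raised.
2. `except` is skipped.
3. `else` runs: `values.append('Q')` → values = ['B', 'Q'].
4. `finally` always runs: `values.append('W')` → values = ['B', 'Q', 'W'].
Result: ['B', 'Q', 'W']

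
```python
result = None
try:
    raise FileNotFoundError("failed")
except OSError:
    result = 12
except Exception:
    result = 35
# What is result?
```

Step-by-step execution trace:
1. `raise FileNotFoundError(...)` raises FileNotFoundError.
2. `except OSError` matches (FileNotFoundError is a subclass of OSError) → result = 12.
3. `except Exception` is not reached.
Result: 12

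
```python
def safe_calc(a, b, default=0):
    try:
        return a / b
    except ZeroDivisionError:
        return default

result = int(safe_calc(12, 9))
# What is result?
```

Step-by-step execution trace:
1. `safe_calc(12, 9)` enters try: `return 12 / 9` → returns 1.3333333333333333. No exception raised.
2. `except ZeroDivisionError` is skipped.
3. `int(1.3333333333333333)` → 1 → result = 1.
Result: 1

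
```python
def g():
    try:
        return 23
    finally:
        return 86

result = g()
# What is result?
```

Step-by-step execution trace:
1. `g()` enters try: `return 23` sets pending return value 23.
2. Before returning, `finally: return 86` runs and overrides the pending return.
3. g() returns 86 → result = 86.
Result: 86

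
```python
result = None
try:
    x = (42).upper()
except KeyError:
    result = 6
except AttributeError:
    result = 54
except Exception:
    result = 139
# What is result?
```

Step-by-step execution trace:
1. `x = (42).upper()` raises AttributeError.
2. `except KeyError` does not match AttributeError; skipped.
3. `except AttributeError` matches → result = 54.
4. Remaining except clauses are skipped.
Result: 54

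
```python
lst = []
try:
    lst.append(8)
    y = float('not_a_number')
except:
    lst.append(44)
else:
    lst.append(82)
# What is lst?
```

Step-by-step execution trace:
1. try: `lst.append(8)` → lst = [8].
2. `y = float('not_a_number')` raises ValueError.
3. bare `except` matches → `lst.append(44)` → lst = [8, 44].
4. `else` is skipped (an exception was raised).
Result: [8, 44]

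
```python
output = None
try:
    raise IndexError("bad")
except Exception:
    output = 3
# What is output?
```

Step-by-step execution trace:
1. `raise IndexError(...)` raises IndexError.
2. `except Exception` matches (IndexError is a subclass of Exception) → output = 3.
Result: 3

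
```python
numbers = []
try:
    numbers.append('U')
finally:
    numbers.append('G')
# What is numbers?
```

Step-by-step execution trace:
1. try: `numbers.append('U')` → numbers = ['U'].
2. The try body completes without raising.
3. finally always runs: `numbers.append('G')` → numbers = ['U', 'G'].
Result: ['U', 'G']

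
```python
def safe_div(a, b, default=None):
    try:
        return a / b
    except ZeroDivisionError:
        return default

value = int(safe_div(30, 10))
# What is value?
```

Step-by-step execution trace:
1. `safe_div(30, 10)` enters try: `return 30 / 10` → returns 3.0. No exception raised.
2. `except ZeroDivisionError` is skipped.
3. `int(3.0)` → 3 → value = 3.
Result: 3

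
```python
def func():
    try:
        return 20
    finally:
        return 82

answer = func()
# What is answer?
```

Step-by-step execution trace:
1. `func()` enters try: `return 20` sets pending return value 20.
2. Before returning, `finally: return 82` runs and overrides the pending return.
3. func() returns 82 → answer = 82.
Result: 82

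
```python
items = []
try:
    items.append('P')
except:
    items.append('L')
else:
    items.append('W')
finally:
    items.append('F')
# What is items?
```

Step-by-step execution trace:
1. try: `items.append('P')` → items = ['P']. No exception raised.
2. `except` is skipped.
3. `else` runs: `items.append('W')` → items = ['P', 'W'].
4. `finally` always runs: `items.append('F')` → items = ['P', 'W', 'F'].
Result: ['P', 'W', 'F']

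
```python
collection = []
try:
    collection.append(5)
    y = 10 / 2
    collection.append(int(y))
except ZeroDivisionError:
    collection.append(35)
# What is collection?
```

Step-by-step execution trace:
1. try: `collection.append(5)` → collection = [5].
2. `y = 10 / 2` → y = 5.0. No exception raised.
3. `collection.append(int(y))` → collection = [5, 5].
4. `except ZeroDivisionError` is skipped (no exception was raised).
Result: [5, 5]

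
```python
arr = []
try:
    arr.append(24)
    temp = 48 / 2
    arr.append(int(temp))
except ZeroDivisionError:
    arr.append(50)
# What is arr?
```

Step-by-step execution trace:
1. try: `arr.append(24)` → arr = [24].
2. `temp = 48 / 2` → temp = 24.0. No exception raised.
3. `arr.append(int(temp))` → arr = [24, 24].
4. `except ZeroDivisionError` is skipped (no exception was raised).
Result: [24, 24]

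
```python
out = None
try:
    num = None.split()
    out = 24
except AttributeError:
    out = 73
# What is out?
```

Step-by-step execution trace:
1. `num = None.split()` raises AttributeError.
2. `out = 24` is not reached.
3. `except AttributeError` matches → out = 73.
Result: 73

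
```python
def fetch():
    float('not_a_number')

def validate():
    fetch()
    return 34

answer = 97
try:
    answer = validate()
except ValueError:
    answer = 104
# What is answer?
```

Step-by-step execution trace:
1. answer starts at 97.
2. try: `validate()` calls `fetch()`.
3. `fetch()` evaluates `float('not_a_number')`, which raises ValueError; it propagates through validate (uncaught).
4. `return 34` in validate is not reached; the assignment to answer does not complete.
5. `except ValueError` matches → answer = 104.
Result: 104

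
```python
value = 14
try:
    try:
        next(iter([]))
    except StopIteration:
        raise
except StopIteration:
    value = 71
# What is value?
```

Step-by-step execution trace:
1. Inner try: `next(iter([]))` raises StopIteration.
2. Inner `except StopIteration` matches; bare `raise` re-raises the same StopIteration.
3. Outer `except StopIteration` matches → value = 71.
Result: 71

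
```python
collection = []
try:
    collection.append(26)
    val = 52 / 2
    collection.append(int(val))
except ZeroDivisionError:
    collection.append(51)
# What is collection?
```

Step-by-step execution trace:
1. try: `collection.append(26)` → collection = [26].
2. `val = 52 / 2` → val = 26.0. No exception raised.
3. `collection.append(int(val))` → collection = [26, 26].
4. `except ZeroDivisionError` is skipped (no exception was raised).
Result: [26, 26]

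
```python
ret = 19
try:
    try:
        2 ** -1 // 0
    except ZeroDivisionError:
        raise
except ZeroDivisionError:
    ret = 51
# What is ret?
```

Step-by-step execution trace:
1. Inner try: `2 ** -1 // 0` raises ZeroDivisionError.
2. Inner `except ZeroDivisionError` matches; bare `raise` re-raises the same ZeroDivisionError.
3. Outer `except ZeroDivisionError` matches → ret = 51.
Result: 51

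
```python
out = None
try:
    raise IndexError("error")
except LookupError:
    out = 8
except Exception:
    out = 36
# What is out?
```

Step-by-step execution trace:
1. `raise IndexError(...)` raises IndexError.
2. `except LookupError` matches (IndexError is a subclass of LookupError) → out = 8.
3. `except Exception` is not reached.
Result: 8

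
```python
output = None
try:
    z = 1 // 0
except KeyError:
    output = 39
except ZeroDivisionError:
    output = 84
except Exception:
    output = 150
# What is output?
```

Step-by-step execution trace:
1. `z = 1 // 0` raises ZeroDivisionError.
2. `except KeyError` does not match ZeroDivisionError; skipped.
3. `except ZeroDivisionError` matches → output = 84.
4. Remaining except clauses are skipped.
Result: 84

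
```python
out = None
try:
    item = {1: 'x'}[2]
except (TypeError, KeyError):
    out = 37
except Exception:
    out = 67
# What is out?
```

Step-by-step execution trace:
1. `item = {1: 'x'}[2]` raises KeyError.
2. `except (TypeError, KeyError)` matches (KeyError is in the tuple) → out = 37.
3. `except Exception` is not reached.
Result: 37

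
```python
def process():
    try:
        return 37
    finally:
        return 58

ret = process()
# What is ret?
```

Step-by-step execution trace:
1. `process()` enters try: `return 37` sets pending return value 37.
2. Before returning, `finally: return 58` runs and overrides the pending return.
3. process() returns 58 → ret = 58.
Result: 58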